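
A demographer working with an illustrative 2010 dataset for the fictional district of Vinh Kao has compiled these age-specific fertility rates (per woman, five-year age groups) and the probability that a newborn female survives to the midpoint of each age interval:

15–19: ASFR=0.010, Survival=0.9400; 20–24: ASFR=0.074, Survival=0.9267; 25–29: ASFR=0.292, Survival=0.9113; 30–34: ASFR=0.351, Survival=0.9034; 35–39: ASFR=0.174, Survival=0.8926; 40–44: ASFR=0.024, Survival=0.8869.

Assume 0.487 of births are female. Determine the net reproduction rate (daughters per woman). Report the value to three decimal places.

2.040

Proportion female at birth = 0.487.
Survival-weighted fertility by age (5·fₓ·Sₓ):
  15–19: 5 × 0.010 × 0.9400 = 0.04700
  20–24: 5 × 0.074 × 0.9267 = 0.34288
  25–29: 5 × 0.292 × 0.9113 = 1.33050
  30–34: 5 × 0.351 × 0.9034 = 1.58547
  35–39: 5 × 0.174 × 0.8926 = 0.77656
  40–44: 5 × 0.024 × 0.8869 = 0.10643
Sum = 4.18884
NRR = 0.487 × 4.18884 = 2.03997
NRR > 1, so each generation more than replaces itself.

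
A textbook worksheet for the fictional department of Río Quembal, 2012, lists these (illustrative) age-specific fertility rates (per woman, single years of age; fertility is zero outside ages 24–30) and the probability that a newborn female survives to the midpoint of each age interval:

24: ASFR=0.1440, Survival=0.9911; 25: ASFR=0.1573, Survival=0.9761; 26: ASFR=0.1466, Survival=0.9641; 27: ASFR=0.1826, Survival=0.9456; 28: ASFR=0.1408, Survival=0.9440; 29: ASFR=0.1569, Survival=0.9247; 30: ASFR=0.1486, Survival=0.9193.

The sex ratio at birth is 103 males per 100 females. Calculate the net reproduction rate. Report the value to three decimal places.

Proportion female at birth = 100 / (100 + 103) = 0.49261.
Per-age-group product (1 × ASFR × survival probability):
  24: 1 × 0.1440 × 0.9911 = 0.14272
  25: 1 × 0.1573 × 0.9761 = 0.15354
  26: 1 × 0.1466 × 0.9641 = 0.14134
  27: 1 × 0.1826 × 0.9456 = 0.17267
  28: 1 × 0.1408 × 0.9440 = 0.13292
  29: 1 × 0.1569 × 0.9247 = 0.14509
  30: 1 × 0.1486 × 0.9193 = 0.13661
Sum = 1.02489
NRR = 0.49261 × 1.02489 = 0.50487

0.505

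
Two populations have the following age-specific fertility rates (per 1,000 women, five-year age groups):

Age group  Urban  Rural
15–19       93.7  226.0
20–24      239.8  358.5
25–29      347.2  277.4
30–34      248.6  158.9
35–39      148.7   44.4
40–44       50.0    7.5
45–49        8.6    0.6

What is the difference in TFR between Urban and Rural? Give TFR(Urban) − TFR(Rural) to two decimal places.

Urban:
  Sum of ASFRs = 93.7 + 239.8 + 347.2 + 248.6 + 148.7 + 50.0 + 8.6 = 1136.6
  TFR = 5 × 1136.6 / 1000 = 5.683
Rural:
  Sum of ASFRs = 226.0 + 358.5 + 277.4 + 158.9 + 44.4 + 7.5 + 0.6 = 1073.3
  TFR = 5 × 1073.3 / 1000 = 5.3665
Difference = 5.683 − 5.3665 = 0.3165

0.32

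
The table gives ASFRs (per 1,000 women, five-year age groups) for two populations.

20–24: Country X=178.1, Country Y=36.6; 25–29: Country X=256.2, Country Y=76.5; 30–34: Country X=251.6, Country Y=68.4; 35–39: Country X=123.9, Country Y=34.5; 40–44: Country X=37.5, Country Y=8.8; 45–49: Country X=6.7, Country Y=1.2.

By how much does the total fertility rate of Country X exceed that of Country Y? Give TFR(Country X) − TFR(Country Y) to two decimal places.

Country X:
  Sum of ASFRs = 178.1 + 256.2 + 251.6 + 123.9 + 37.5 + 6.7 = 854.0
  TFR = 5 × 854.0 / 1000 = 4.27
Country Y:
  Sum of ASFRs = 36.6 + 76.5 + 68.4 + 34.5 + 8.8 + 1.2 = 226.0
  TFR = 5 × 226.0 / 1000 = 1.13
Difference = 4.27 − 1.13 = 3.14

3.14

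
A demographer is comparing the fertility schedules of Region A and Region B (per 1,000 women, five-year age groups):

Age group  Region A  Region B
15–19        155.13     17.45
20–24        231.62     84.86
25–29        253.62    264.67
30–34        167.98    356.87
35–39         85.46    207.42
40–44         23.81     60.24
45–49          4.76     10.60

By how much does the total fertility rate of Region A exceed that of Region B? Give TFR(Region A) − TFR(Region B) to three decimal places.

-0.399

Region A:
  Sum of ASFRs = 155.13 + 231.62 + 253.62 + 167.98 + 85.46 + 23.81 + 4.76 = 922.38
  TFR = 5 × 922.38 / 1000 = 4.6119
Region B:
  Sum of ASFRs = 17.45 + 84.86 + 264.67 + 356.87 + 207.42 + 60.24 + 10.60 = 1002.11
  TFR = 5 × 1002.11 / 1000 = 5.01055
Difference = 4.6119 − 5.01055 = -0.39865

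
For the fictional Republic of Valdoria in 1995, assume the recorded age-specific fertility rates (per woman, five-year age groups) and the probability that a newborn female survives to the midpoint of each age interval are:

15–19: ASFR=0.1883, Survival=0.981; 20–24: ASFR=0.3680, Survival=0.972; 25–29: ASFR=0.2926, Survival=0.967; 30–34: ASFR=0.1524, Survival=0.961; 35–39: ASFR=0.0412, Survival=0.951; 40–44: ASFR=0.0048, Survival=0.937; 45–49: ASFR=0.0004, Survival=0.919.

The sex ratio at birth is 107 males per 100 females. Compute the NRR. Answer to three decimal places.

2.454

Proportion female at birth = 100 / (100 + 107) = 0.48309.
Weighting each age-specific rate by interval width and survival:
  15–19: 5 × 0.1883 × 0.981 = 0.92361
  20–24: 5 × 0.3680 × 0.972 = 1.78848
  25–29: 5 × 0.2926 × 0.967 = 1.41472
  30–34: 5 × 0.1524 × 0.961 = 0.73228
  35–39: 5 × 0.0412 × 0.951 = 0.19591
  40–44: 5 × 0.0048 × 0.937 = 0.02249
  45–49: 5 × 0.0004 × 0.919 = 0.00184
Sum = 5.07933
NRR = 0.48309 × 5.07933 = 2.45377
An NRR exceeding 1 indicates intrinsic growth under these rates.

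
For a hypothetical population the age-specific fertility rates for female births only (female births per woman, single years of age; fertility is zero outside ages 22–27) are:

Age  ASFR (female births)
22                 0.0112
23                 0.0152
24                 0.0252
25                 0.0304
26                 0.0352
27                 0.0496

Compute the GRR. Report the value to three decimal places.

Sum of female ASFRs = 0.0112 + 0.0152 + 0.0252 + 0.0304 + 0.0352 + 0.0496 = 0.1668
GRR = 0.1668

0.167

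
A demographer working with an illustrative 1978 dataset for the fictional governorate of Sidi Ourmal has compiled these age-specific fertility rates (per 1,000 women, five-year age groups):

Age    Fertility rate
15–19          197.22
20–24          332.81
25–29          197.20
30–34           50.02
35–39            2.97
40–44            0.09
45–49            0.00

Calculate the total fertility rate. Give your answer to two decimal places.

Sum of ASFRs = 197.22 + 332.81 + 197.20 + 50.02 + 2.97 + 0.09 + 0.00 = 780.31
TFR = 5 × 780.31 / 1000 = 3.90155

3.90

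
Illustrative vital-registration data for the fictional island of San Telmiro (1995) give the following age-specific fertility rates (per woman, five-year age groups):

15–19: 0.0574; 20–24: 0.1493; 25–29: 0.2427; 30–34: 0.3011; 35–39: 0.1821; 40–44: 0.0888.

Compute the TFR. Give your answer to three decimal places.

5.107

Sum of ASFRs = 0.0574 + 0.1493 + 0.2427 + 0.3011 + 0.1821 + 0.0888 = 1.0214
TFR = 5 × 1.0214 = 5.107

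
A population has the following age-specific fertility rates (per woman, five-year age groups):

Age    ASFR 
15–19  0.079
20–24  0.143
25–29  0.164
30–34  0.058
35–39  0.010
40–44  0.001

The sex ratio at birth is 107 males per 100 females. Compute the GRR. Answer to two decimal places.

1.10

Proportion female at birth = 100 / (100 + 107) = 0.48309.
Sum of ASFRs = 0.079 + 0.143 + 0.164 + 0.058 + 0.010 + 0.001 = 0.455
TFR = 5 × 0.455 = 2.275
GRR = 0.48309 × 2.275 = 1.09903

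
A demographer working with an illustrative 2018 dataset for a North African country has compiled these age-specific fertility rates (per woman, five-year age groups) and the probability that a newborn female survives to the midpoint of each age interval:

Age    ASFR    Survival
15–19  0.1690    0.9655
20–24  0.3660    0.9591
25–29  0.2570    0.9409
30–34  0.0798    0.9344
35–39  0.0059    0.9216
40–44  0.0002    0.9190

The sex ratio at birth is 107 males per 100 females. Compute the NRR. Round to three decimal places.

2.020

Proportion female at birth = 100 / (100 + 107) = 0.48309.
Survival-weighted fertility by age (5·fₓ·Sₓ):
  15–19: 5 × 0.1690 × 0.9655 = 0.81585
  20–24: 5 × 0.3660 × 0.9591 = 1.75515
  25–29: 5 × 0.2570 × 0.9409 = 1.20906
  30–34: 5 × 0.0798 × 0.9344 = 0.37283
  35–39: 5 × 0.0059 × 0.9216 = 0.02719
  40–44: 5 × 0.0002 × 0.9190 = 0.00092
Sum = 4.18100
NRR = 0.48309 × 4.18100 = 2.01980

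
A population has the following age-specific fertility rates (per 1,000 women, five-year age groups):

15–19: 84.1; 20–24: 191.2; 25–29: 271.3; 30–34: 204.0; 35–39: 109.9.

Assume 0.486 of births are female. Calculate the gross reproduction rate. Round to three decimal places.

2.091

Proportion female at birth = 0.486.
Sum of ASFRs = 84.1 + 191.2 + 271.3 + 204.0 + 109.9 = 860.5
TFR = 5 × 860.5 / 1000 = 4.3025
GRR = 0.486 × 4.3025 = 2.09102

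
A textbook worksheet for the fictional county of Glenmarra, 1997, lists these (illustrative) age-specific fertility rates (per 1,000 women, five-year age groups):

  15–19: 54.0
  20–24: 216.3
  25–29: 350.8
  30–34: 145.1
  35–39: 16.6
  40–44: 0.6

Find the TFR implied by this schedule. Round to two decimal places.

3.92

Sum of ASFRs = 54.0 + 216.3 + 350.8 + 145.1 + 16.6 + 0.6 = 783.4
TFR = 5 × 783.4 / 1000 = 3.917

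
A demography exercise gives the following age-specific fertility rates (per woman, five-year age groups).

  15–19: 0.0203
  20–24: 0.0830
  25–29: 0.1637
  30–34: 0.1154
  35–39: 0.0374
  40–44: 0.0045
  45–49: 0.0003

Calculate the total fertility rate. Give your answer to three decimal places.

2.123

Sum of ASFRs = 0.0203 + 0.0830 + 0.1637 + 0.1154 + 0.0374 + 0.0045 + 0.0003 = 0.4246
TFR = 5 × 0.4246 = 2.123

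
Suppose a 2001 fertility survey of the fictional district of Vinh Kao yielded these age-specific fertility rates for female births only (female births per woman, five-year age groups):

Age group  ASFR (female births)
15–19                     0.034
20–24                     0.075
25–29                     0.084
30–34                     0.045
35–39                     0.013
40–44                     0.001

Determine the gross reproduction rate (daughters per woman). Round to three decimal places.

1.260

Sum of female ASFRs = 0.034 + 0.075 + 0.084 + 0.045 + 0.013 + 0.001 = 0.252
GRR = 5 × 0.252 = 1.26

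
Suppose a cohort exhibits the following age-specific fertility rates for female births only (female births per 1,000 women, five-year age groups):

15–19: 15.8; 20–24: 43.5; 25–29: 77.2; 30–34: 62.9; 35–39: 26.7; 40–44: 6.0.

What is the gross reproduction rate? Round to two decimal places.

Sum of female ASFRs = 15.8 + 43.5 + 77.2 + 62.9 + 26.7 + 6.0 = 232.1
GRR = 5 × 232.1 / 1000 = 1.1605

1.16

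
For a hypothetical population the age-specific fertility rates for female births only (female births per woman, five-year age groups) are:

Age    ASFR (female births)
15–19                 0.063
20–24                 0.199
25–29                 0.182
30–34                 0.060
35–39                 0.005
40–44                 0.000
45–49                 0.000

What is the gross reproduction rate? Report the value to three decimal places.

2.545

Sum of female ASFRs = 0.063 + 0.199 + 0.182 + 0.060 + 0.005 + 0.000 + 0.000 = 0.509
GRR = 5 × 0.509 = 2.545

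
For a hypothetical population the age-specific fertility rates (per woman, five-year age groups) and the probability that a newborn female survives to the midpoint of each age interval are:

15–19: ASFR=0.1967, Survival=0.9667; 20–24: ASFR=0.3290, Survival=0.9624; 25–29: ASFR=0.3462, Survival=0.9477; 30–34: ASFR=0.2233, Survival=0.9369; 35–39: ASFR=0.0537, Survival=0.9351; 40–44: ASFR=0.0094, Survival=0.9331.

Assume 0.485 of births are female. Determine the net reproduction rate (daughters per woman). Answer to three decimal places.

Proportion female at birth = 0.485.
Each age group contributes 5 × ASFR × survival:
  15–19: 5 × 0.1967 × 0.9667 = 0.95075
  20–24: 5 × 0.3290 × 0.9624 = 1.58315
  25–29: 5 × 0.3462 × 0.9477 = 1.64047
  30–34: 5 × 0.2233 × 0.9369 = 1.04605
  35–39: 5 × 0.0537 × 0.9351 = 0.25107
  40–44: 5 × 0.0094 × 0.9331 = 0.04386
Sum = 5.51535
NRR = 0.485 × 5.51535 = 2.67494

2.675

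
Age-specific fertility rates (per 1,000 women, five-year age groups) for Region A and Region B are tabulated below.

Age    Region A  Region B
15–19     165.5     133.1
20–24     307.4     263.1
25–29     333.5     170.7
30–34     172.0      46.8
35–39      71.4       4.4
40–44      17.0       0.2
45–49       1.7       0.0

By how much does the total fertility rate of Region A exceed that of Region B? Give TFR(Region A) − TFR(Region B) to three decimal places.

2.251

Region A:
  Sum of ASFRs = 165.5 + 307.4 + 333.5 + 172.0 + 71.4 + 17.0 + 1.7 = 1068.5
  TFR = 5 × 1068.5 / 1000 = 5.3425
Region B:
  Sum of ASFRs = 133.1 + 263.1 + 170.7 + 46.8 + 4.4 + 0.2 + 0.0 = 618.3
  TFR = 5 × 618.3 / 1000 = 3.0915
Difference = 5.3425 − 3.0915 = 2.251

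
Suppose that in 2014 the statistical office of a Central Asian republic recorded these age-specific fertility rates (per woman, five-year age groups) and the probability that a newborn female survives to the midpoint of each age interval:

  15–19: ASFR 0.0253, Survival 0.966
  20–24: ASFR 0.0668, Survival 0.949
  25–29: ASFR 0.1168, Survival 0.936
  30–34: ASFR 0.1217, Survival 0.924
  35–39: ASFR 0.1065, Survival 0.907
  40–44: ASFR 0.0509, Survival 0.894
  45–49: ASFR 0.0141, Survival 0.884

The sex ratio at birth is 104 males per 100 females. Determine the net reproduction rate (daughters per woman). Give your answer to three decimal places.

Proportion female at birth = 100 / (100 + 104) = 0.49020.
Survival-weighted fertility by age (5·fₓ·Sₓ):
  15–19: 5 × 0.0253 × 0.966 = 0.12220
  20–24: 5 × 0.0668 × 0.949 = 0.31697
  25–29: 5 × 0.1168 × 0.936 = 0.54662
  30–34: 5 × 0.1217 × 0.924 = 0.56225
  35–39: 5 × 0.1065 × 0.907 = 0.48298
  40–44: 5 × 0.0509 × 0.894 = 0.22752
  45–49: 5 × 0.0141 × 0.884 = 0.06232
Sum = 2.32086
NRR = 0.49020 × 2.32086 = 1.13769
NRR > 1, so each generation more than replaces itself.

1.138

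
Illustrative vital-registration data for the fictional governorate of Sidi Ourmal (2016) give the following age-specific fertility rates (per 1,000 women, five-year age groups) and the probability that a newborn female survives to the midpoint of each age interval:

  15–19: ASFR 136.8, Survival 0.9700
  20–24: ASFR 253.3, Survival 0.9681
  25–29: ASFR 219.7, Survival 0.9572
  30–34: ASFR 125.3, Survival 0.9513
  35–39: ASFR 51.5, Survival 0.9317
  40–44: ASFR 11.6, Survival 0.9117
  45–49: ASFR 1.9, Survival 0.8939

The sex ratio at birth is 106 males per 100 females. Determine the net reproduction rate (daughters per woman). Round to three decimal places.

Proportion female at birth = 100 / (100 + 106) = 0.48544.
Survival-weighted fertility by age (5·fₓ·Sₓ):
  15–19: 5 × 136.8/1000 × 0.9700 = 0.66348
  20–24: 5 × 253.3/1000 × 0.9681 = 1.22610
  25–29: 5 × 219.7/1000 × 0.9572 = 1.05148
  30–34: 5 × 125.3/1000 × 0.9513 = 0.59599
  35–39: 5 × 51.5/1000 × 0.9317 = 0.23991
  40–44: 5 × 11.6/1000 × 0.9117 = 0.05288
  45–49: 5 × 1.9/1000 × 0.8939 = 0.00849
Sum = 3.83833
NRR = 0.48544 × 3.83833 = 1.86328
With NRR above 1 the population is above replacement fertility.

1.863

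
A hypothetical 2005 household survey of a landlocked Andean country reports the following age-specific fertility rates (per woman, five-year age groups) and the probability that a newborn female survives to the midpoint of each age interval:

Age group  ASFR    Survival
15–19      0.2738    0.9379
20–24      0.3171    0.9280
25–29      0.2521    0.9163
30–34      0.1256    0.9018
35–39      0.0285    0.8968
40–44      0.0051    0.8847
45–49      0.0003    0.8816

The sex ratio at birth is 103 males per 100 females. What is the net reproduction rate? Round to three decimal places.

Proportion female at birth = 100 / (100 + 103) = 0.49261.
Per-age-group product (5 × ASFR × survival probability):
  15–19: 5 × 0.2738 × 0.9379 = 1.28399
  20–24: 5 × 0.3171 × 0.9280 = 1.47134
  25–29: 5 × 0.2521 × 0.9163 = 1.15500
  30–34: 5 × 0.1256 × 0.9018 = 0.56633
  35–39: 5 × 0.0285 × 0.8968 = 0.12779
  40–44: 5 × 0.0051 × 0.8847 = 0.02256
  45–49: 5 × 0.0003 × 0.8816 = 0.00132
Sum = 4.62833
NRR = 0.49261 × 4.62833 = 2.27996

2.280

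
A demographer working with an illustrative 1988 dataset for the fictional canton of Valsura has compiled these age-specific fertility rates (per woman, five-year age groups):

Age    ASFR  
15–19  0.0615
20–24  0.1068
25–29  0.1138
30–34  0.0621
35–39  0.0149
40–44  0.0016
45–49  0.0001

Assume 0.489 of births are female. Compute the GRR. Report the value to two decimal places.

0.88

Proportion female at birth = 0.489.
Sum of ASFRs = 0.0615 + 0.1068 + 0.1138 + 0.0621 + 0.0149 + 0.0016 + 0.0001 = 0.3608
TFR = 5 × 0.3608 = 1.804
GRR = 0.489 × 1.804 = 0.88216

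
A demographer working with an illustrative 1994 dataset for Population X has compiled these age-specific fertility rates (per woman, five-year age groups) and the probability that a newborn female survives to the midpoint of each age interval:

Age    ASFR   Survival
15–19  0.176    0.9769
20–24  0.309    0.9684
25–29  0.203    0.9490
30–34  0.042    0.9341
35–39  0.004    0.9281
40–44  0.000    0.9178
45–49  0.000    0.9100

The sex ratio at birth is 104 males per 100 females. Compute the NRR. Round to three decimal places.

Proportion female at birth = 100 / (100 + 104) = 0.49020.
Each age group contributes 5 × ASFR × survival:
  15–19: 5 × 0.176 × 0.9769 = 0.85967
  20–24: 5 × 0.309 × 0.9684 = 1.49618
  25–29: 5 × 0.203 × 0.9490 = 0.96324
  30–34: 5 × 0.042 × 0.9341 = 0.19616
  35–39: 5 × 0.004 × 0.9281 = 0.01856
  40–44: 5 × 0.000 × 0.9178 = 0.00000
  45–49: 5 × 0.000 × 0.9100 = 0.00000
Sum = 3.53381
NRR = 0.49020 × 3.53381 = 1.73227
An NRR exceeding 1 indicates intrinsic growth under these rates.

1.732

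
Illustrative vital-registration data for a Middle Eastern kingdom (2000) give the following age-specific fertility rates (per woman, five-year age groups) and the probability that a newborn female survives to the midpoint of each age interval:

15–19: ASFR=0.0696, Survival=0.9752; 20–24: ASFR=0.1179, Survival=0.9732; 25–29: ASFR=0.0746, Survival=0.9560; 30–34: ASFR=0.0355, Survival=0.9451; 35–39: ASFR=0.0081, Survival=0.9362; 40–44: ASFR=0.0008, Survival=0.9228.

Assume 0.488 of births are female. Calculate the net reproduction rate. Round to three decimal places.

Proportion female at birth = 0.488.
Weighting each age-specific rate by interval width and survival:
  15–19: 5 × 0.0696 × 0.9752 = 0.33937
  20–24: 5 × 0.1179 × 0.9732 = 0.57370
  25–29: 5 × 0.0746 × 0.9560 = 0.35659
  30–34: 5 × 0.0355 × 0.9451 = 0.16776
  35–39: 5 × 0.0081 × 0.9362 = 0.03792
  40–44: 5 × 0.0008 × 0.9228 = 0.00369
Sum = 1.47903
NRR = 0.488 × 1.47903 = 0.72177
NRR < 1, so the cohort does not fully replace itself.

0.722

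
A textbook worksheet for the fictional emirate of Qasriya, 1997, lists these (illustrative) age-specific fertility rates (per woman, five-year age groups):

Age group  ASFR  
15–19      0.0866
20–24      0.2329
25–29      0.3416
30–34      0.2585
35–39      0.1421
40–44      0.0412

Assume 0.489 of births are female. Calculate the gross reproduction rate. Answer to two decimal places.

Proportion female at birth = 0.489.
Sum of ASFRs = 0.0866 + 0.2329 + 0.3416 + 0.2585 + 0.1421 + 0.0412 = 1.1029
TFR = 5 × 1.1029 = 5.5145
GRR = 0.489 × 5.5145 = 2.69659

2.70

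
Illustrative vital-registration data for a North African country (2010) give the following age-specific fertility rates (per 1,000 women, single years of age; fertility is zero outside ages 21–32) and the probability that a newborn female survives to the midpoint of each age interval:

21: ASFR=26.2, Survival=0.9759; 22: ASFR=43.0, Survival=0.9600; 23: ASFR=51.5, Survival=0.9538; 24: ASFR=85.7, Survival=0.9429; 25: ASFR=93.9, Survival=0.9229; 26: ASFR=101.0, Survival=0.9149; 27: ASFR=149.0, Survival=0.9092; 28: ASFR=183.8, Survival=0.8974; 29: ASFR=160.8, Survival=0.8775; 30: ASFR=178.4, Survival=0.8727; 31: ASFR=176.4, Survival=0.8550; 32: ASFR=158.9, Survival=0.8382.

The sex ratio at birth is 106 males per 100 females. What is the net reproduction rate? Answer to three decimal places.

Proportion female at birth = 100 / (100 + 106) = 0.48544.
Per-age-group product (1 × ASFR × survival probability):
  21: 1 × 26.2/1000 × 0.9759 = 0.02557
  22: 1 × 43.0/1000 × 0.9600 = 0.04128
  23: 1 × 51.5/1000 × 0.9538 = 0.04912
  24: 1 × 85.7/1000 × 0.9429 = 0.08081
  25: 1 × 93.9/1000 × 0.9229 = 0.08666
  26: 1 × 101.0/1000 × 0.9149 = 0.09240
  27: 1 × 149.0/1000 × 0.9092 = 0.13547
  28: 1 × 183.8/1000 × 0.8974 = 0.16494
  29: 1 × 160.8/1000 × 0.8775 = 0.14110
  30: 1 × 178.4/1000 × 0.8727 = 0.15569
  31: 1 × 176.4/1000 × 0.8550 = 0.15082
  32: 1 × 158.9/1000 × 0.8382 = 0.13319
Sum = 1.25705
NRR = 0.48544 × 1.25705 = 0.61022
With NRR below 1 the population is below replacement fertility.

0.610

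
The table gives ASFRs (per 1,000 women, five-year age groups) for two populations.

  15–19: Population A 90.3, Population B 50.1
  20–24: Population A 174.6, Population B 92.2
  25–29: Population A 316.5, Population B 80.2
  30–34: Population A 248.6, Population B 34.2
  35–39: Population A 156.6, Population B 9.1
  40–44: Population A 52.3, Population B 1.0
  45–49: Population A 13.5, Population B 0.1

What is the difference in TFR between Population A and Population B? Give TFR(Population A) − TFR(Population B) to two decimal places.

Population A:
  Sum of ASFRs = 90.3 + 174.6 + 316.5 + 248.6 + 156.6 + 52.3 + 13.5 = 1052.4
  TFR = 5 × 1052.4 / 1000 = 5.262
Population B:
  Sum of ASFRs = 50.1 + 92.2 + 80.2 + 34.2 + 9.1 + 1.0 + 0.1 = 266.9
  TFR = 5 × 266.9 / 1000 = 1.3345
Difference = 5.262 − 1.3345 = 3.9275

3.93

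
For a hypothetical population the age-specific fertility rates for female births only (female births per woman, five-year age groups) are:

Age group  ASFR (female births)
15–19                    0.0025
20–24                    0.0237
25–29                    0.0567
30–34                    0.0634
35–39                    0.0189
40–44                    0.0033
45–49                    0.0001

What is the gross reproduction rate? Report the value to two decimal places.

Sum of female ASFRs = 0.0025 + 0.0237 + 0.0567 + 0.0634 + 0.0189 + 0.0033 + 0.0001 = 0.1686
GRR = 5 × 0.1686 = 0.843

0.84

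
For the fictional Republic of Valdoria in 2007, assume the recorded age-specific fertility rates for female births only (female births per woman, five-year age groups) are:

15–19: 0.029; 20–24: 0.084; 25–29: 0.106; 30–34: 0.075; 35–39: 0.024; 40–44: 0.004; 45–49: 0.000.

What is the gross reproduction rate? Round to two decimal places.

Sum of female ASFRs = 0.029 + 0.084 + 0.106 + 0.075 + 0.024 + 0.004 + 0.000 = 0.322
GRR = 5 × 0.322 = 1.61

1.61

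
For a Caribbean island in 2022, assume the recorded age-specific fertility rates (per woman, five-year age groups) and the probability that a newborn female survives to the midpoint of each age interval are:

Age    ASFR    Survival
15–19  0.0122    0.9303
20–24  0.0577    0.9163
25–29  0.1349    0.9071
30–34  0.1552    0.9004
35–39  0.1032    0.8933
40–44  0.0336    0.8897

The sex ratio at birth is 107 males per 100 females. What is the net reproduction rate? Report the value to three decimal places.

1.083

Proportion female at birth = 100 / (100 + 107) = 0.48309.
Each age group contributes 5 × ASFR × survival:
  15–19: 5 × 0.0122 × 0.9303 = 0.05675
  20–24: 5 × 0.0577 × 0.9163 = 0.26435
  25–29: 5 × 0.1349 × 0.9071 = 0.61184
  30–34: 5 × 0.1552 × 0.9004 = 0.69871
  35–39: 5 × 0.1032 × 0.8933 = 0.46094
  40–44: 5 × 0.0336 × 0.8897 = 0.14947
Sum = 2.24206
NRR = 0.48309 × 2.24206 = 1.08312
With NRR above 1 the population is above replacement fertility.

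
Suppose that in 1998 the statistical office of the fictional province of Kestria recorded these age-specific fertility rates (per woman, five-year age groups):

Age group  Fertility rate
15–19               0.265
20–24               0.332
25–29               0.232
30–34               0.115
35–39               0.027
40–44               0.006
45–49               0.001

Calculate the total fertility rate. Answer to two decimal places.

Sum of ASFRs = 0.265 + 0.332 + 0.232 + 0.115 + 0.027 + 0.006 + 0.001 = 0.978
TFR = 5 × 0.978 = 4.89

4.89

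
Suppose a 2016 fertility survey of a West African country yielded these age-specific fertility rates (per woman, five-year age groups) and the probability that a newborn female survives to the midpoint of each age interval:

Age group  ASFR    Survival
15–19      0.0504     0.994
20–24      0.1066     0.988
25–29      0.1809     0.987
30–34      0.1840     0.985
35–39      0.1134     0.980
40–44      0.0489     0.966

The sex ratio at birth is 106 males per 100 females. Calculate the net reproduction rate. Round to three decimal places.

Proportion female at birth = 100 / (100 + 106) = 0.48544.
Per-age-group product (5 × ASFR × survival probability):
  15–19: 5 × 0.0504 × 0.994 = 0.25049
  20–24: 5 × 0.1066 × 0.988 = 0.52660
  25–29: 5 × 0.1809 × 0.987 = 0.89274
  30–34: 5 × 0.1840 × 0.985 = 0.90620
  35–39: 5 × 0.1134 × 0.980 = 0.55566
  40–44: 5 × 0.0489 × 0.966 = 0.23619
Sum = 3.36788
NRR = 0.48544 × 3.36788 = 1.63490

1.635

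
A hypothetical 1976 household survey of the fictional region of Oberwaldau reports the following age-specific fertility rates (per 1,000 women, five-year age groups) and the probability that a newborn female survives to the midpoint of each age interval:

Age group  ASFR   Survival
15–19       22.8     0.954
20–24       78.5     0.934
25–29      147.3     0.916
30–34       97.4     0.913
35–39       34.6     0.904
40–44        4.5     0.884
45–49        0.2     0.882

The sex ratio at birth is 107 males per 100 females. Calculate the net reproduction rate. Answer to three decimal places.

Proportion female at birth = 100 / (100 + 107) = 0.48309.
Per-age-group product (5 × ASFR × survival probability):
  15–19: 5 × 22.8/1000 × 0.954 = 0.10876
  20–24: 5 × 78.5/1000 × 0.934 = 0.36660
  25–29: 5 × 147.3/1000 × 0.916 = 0.67463
  30–34: 5 × 97.4/1000 × 0.913 = 0.44463
  35–39: 5 × 34.6/1000 × 0.904 = 0.15639
  40–44: 5 × 4.5/1000 × 0.884 = 0.01989
  45–49: 5 × 0.2/1000 × 0.882 = 0.00088
Sum = 1.77178
NRR = 0.48309 × 1.77178 = 0.85593
NRR < 1, so the cohort does not fully replace itself.

0.856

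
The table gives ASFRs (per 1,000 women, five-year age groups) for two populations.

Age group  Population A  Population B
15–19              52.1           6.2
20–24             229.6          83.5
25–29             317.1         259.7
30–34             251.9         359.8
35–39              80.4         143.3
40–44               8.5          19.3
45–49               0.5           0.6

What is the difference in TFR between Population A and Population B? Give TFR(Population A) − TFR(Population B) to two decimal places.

0.34

Population A:
  Sum of ASFRs = 52.1 + 229.6 + 317.1 + 251.9 + 80.4 + 8.5 + 0.5 = 940.1
  TFR = 5 × 940.1 / 1000 = 4.7005
Population B:
  Sum of ASFRs = 6.2 + 83.5 + 259.7 + 359.8 + 143.3 + 19.3 + 0.6 = 872.4
  TFR = 5 × 872.4 / 1000 = 4.362
Difference = 4.7005 − 4.362 = 0.3385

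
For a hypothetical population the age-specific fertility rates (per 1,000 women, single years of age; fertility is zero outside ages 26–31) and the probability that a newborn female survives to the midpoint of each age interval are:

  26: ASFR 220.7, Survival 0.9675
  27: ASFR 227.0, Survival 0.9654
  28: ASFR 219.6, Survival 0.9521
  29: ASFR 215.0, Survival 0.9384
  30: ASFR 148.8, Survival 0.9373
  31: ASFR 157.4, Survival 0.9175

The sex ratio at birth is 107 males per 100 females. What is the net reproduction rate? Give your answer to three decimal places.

0.545

Proportion female at birth = 100 / (100 + 107) = 0.48309.
Each age group contributes 1 × ASFR × survival:
  26: 1 × 220.7/1000 × 0.9675 = 0.21353
  27: 1 × 227.0/1000 × 0.9654 = 0.21915
  28: 1 × 219.6/1000 × 0.9521 = 0.20908
  29: 1 × 215.0/1000 × 0.9384 = 0.20176
  30: 1 × 148.8/1000 × 0.9373 = 0.13947
  31: 1 × 157.4/1000 × 0.9175 = 0.14441
Sum = 1.12740
NRR = 0.48309 × 1.12740 = 0.54464
An NRR under 1 implies long-run decline under these rates.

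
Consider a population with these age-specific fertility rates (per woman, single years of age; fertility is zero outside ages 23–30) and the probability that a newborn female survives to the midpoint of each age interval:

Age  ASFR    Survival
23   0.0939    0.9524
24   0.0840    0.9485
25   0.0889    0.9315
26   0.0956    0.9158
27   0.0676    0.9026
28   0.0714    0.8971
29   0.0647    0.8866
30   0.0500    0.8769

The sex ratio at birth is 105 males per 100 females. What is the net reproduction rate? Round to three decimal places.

0.276

Proportion female at birth = 100 / (100 + 105) = 0.48780.
Survival-weighted fertility by age (1·fₓ·Sₓ):
  23: 1 × 0.0939 × 0.9524 = 0.08943
  24: 1 × 0.0840 × 0.9485 = 0.07967
  25: 1 × 0.0889 × 0.9315 = 0.08281
  26: 1 × 0.0956 × 0.9158 = 0.08755
  27: 1 × 0.0676 × 0.9026 = 0.06102
  28: 1 × 0.0714 × 0.8971 = 0.06405
  29: 1 × 0.0647 × 0.8866 = 0.05736
  30: 1 × 0.0500 × 0.8769 = 0.04385
Sum = 0.56574
NRR = 0.48780 × 0.56574 = 0.27597
An NRR under 1 implies long-run decline under these rates.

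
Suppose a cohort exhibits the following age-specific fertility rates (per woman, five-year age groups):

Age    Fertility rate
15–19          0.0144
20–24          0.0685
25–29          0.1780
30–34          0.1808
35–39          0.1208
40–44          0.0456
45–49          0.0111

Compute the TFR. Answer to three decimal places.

3.096

Sum of ASFRs = 0.0144 + 0.0685 + 0.1780 + 0.1808 + 0.1208 + 0.0456 + 0.0111 = 0.6192
TFR = 5 × 0.6192 = 3.096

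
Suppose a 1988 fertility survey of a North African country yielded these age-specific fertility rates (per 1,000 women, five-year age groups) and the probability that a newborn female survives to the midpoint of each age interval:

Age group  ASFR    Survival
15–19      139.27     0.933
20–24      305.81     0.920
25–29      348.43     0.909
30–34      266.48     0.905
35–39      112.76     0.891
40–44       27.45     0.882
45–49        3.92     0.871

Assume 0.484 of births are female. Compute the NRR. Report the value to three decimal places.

Proportion female at birth = 0.484.
Per-age-group product (5 × ASFR × survival probability):
  15–19: 5 × 139.27/1000 × 0.933 = 0.64969
  20–24: 5 × 305.81/1000 × 0.920 = 1.40673
  25–29: 5 × 348.43/1000 × 0.909 = 1.58361
  30–34: 5 × 266.48/1000 × 0.905 = 1.20582
  35–39: 5 × 112.76/1000 × 0.891 = 0.50235
  40–44: 5 × 27.45/1000 × 0.882 = 0.12105
  45–49: 5 × 3.92/1000 × 0.871 = 0.01707
Sum = 5.48632
NRR = 0.484 × 5.48632 = 2.65538
An NRR exceeding 1 indicates intrinsic growth under these rates.

2.655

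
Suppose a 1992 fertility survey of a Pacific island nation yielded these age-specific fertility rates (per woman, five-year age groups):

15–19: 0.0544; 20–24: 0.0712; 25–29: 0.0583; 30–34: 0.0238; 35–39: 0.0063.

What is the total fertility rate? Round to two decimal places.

Sum of ASFRs = 0.0544 + 0.0712 + 0.0583 + 0.0238 + 0.0063 = 0.2140
TFR = 5 × 0.2140 = 1.07

1.07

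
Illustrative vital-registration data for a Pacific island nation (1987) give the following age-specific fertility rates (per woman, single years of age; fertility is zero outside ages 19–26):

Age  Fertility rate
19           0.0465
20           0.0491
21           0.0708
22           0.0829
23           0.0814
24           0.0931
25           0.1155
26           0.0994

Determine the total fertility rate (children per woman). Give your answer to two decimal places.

Sum of ASFRs = 0.0465 + 0.0491 + 0.0708 + 0.0829 + 0.0814 + 0.0931 + 0.1155 + 0.0994 = 0.6387
TFR = 0.6387

0.64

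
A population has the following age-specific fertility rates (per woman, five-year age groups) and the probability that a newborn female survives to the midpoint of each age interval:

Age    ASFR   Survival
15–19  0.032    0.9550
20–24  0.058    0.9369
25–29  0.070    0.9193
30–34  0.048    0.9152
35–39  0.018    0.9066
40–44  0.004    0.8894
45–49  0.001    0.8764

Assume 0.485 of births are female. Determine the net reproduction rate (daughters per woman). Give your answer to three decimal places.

Proportion female at birth = 0.485.
Weighting each age-specific rate by interval width and survival:
  15–19: 5 × 0.032 × 0.9550 = 0.15280
  20–24: 5 × 0.058 × 0.9369 = 0.27170
  25–29: 5 × 0.070 × 0.9193 = 0.32176
  30–34: 5 × 0.048 × 0.9152 = 0.21965
  35–39: 5 × 0.018 × 0.9066 = 0.08159
  40–44: 5 × 0.004 × 0.8894 = 0.01779
  45–49: 5 × 0.001 × 0.8764 = 0.00438
Sum = 1.06967
NRR = 0.485 × 1.06967 = 0.51879
An NRR under 1 implies long-run decline under these rates.

0.519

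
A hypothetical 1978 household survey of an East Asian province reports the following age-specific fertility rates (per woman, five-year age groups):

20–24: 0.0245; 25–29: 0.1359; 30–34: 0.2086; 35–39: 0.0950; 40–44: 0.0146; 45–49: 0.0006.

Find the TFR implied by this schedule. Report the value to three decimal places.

2.396

Sum of ASFRs = 0.0245 + 0.1359 + 0.2086 + 0.0950 + 0.0146 + 0.0006 = 0.4792
TFR = 5 × 0.4792 = 2.396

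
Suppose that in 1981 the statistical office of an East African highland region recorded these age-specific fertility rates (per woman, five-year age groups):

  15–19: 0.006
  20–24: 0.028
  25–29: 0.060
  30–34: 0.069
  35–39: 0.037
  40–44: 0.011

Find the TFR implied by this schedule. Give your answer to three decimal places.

1.055

Sum of ASFRs = 0.006 + 0.028 + 0.060 + 0.069 + 0.037 + 0.011 = 0.211
TFR = 5 × 0.211 = 1.055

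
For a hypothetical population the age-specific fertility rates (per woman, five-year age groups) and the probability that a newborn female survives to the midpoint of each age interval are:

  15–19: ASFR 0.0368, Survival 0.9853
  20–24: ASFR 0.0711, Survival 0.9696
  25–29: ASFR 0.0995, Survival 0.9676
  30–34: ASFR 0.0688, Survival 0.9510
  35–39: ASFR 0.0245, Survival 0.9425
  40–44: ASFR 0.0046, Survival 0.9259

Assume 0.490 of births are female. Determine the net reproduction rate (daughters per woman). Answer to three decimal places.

Proportion female at birth = 0.490.
Survival-weighted fertility by age (5·fₓ·Sₓ):
  15–19: 5 × 0.0368 × 0.9853 = 0.18130
  20–24: 5 × 0.0711 × 0.9696 = 0.34469
  25–29: 5 × 0.0995 × 0.9676 = 0.48138
  30–34: 5 × 0.0688 × 0.9510 = 0.32714
  35–39: 5 × 0.0245 × 0.9425 = 0.11546
  40–44: 5 × 0.0046 × 0.9259 = 0.02130
Sum = 1.47127
NRR = 0.490 × 1.47127 = 0.72092
NRR < 1, so the cohort does not fully replace itself.

0.721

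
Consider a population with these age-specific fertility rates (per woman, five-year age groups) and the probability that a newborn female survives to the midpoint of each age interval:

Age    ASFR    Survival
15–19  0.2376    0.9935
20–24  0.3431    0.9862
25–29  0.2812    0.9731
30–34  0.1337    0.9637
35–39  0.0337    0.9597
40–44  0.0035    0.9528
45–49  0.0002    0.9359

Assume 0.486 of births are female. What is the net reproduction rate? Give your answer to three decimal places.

Proportion female at birth = 0.486.
Survival-weighted fertility by age (5·fₓ·Sₓ):
  15–19: 5 × 0.2376 × 0.9935 = 1.18028
  20–24: 5 × 0.3431 × 0.9862 = 1.69183
  25–29: 5 × 0.2812 × 0.9731 = 1.36818
  30–34: 5 × 0.1337 × 0.9637 = 0.64423
  35–39: 5 × 0.0337 × 0.9597 = 0.16171
  40–44: 5 × 0.0035 × 0.9528 = 0.01667
  45–49: 5 × 0.0002 × 0.9359 = 0.00094
Sum = 5.06384
NRR = 0.486 × 5.06384 = 2.46103

2.461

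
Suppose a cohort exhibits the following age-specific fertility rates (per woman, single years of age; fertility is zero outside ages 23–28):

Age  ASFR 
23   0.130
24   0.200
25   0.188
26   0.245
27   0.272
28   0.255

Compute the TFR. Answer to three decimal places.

Sum of ASFRs = 0.130 + 0.200 + 0.188 + 0.245 + 0.272 + 0.255 = 1.290
TFR = 1.29

1.290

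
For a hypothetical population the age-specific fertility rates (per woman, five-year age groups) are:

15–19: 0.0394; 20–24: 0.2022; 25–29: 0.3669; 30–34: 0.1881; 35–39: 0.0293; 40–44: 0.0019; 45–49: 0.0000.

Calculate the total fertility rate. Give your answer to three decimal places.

Sum of ASFRs = 0.0394 + 0.2022 + 0.3669 + 0.1881 + 0.0293 + 0.0019 + 0.0000 = 0.8278
TFR = 5 × 0.8278 = 4.139

4.139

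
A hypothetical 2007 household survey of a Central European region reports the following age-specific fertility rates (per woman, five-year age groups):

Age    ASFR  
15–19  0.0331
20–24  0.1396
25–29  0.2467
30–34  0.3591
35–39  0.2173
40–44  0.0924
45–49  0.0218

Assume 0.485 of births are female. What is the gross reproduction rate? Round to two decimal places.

2.69

Proportion female at birth = 0.485.
Sum of ASFRs = 0.0331 + 0.1396 + 0.2467 + 0.3591 + 0.2173 + 0.0924 + 0.0218 = 1.1100
TFR = 5 × 1.1100 = 5.55
GRR = 0.485 × 5.55 = 2.69175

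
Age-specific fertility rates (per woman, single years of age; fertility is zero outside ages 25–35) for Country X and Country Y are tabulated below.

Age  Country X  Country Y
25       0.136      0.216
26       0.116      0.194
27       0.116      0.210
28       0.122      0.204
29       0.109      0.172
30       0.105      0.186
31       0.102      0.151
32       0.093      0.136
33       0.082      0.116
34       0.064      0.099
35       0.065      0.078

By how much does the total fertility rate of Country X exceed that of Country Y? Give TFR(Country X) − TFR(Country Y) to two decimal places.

Country X:
  Sum of ASFRs = 0.136 + 0.116 + 0.116 + 0.122 + 0.109 + 0.105 + 0.102 + 0.093 + 0.082 + 0.064 + 0.065 = 1.110
  TFR = 1.11
Country Y:
  Sum of ASFRs = 0.216 + 0.194 + 0.210 + 0.204 + 0.172 + 0.186 + 0.151 + 0.136 + 0.116 + 0.099 + 0.078 = 1.762
  TFR = 1.762
Difference = 1.11 − 1.762 = -0.652

-0.65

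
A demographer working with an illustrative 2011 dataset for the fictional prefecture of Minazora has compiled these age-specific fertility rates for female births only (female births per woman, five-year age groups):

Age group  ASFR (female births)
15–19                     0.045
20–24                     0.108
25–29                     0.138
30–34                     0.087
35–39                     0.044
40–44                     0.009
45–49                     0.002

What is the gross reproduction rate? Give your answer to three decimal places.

2.165

Sum of female ASFRs = 0.045 + 0.108 + 0.138 + 0.087 + 0.044 + 0.009 + 0.002 = 0.433
GRR = 5 × 0.433 = 2.165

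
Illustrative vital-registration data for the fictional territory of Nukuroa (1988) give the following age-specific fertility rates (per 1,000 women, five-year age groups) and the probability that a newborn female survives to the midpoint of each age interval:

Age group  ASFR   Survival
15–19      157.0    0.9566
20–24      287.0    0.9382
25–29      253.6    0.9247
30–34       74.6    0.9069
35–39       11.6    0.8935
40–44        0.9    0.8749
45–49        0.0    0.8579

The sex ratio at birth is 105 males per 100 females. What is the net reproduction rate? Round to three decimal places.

Proportion female at birth = 100 / (100 + 105) = 0.48780.
Survival-weighted fertility by age (5·fₓ·Sₓ):
  15–19: 5 × 157.0/1000 × 0.9566 = 0.75093
  20–24: 5 × 287.0/1000 × 0.9382 = 1.34632
  25–29: 5 × 253.6/1000 × 0.9247 = 1.17252
  30–34: 5 × 74.6/1000 × 0.9069 = 0.33827
  35–39: 5 × 11.6/1000 × 0.8935 = 0.05182
  40–44: 5 × 0.9/1000 × 0.8749 = 0.00394
  45–49: 5 × 0.0/1000 × 0.8579 = 0.00000
Sum = 3.66380
NRR = 0.48780 × 3.66380 = 1.78720
NRR > 1, so each generation more than replaces itself.

1.787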